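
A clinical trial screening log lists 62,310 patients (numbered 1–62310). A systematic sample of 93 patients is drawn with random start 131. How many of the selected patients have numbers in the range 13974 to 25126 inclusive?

17

k = 62310/93 = 670
First selection ≥ 13974: 131 + ⌈(13974−131)/670⌉·670 = 131 + 21×670 = 14201
Last selection ≤ 25126: 131 + ⌊(25126−131)/670⌋·670 = 131 + 37×670 = 24921
Count = 37 − 21 + 1 = 17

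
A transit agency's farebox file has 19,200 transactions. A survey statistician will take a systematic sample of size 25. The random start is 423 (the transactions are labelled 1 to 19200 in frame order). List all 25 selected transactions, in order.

423, 1191, 1959, 2727, 3495, 4263, 5031, 5799, 6567, 7335, 8103, 8871, 9639, 10407, 11175, 11943, 12711, 13479, 14247, 15015, 15783, 16551, 17319, 18087, 18855

k = N/n = 19200/25 = 768
transaction 1: 423
transaction 2: 423 + 768 = 1191
transaction 3: 1191 + 768 = 1959
transaction 4: 1959 + 768 = 2727
transaction 5: 2727 + 768 = 3495
transaction 6: 3495 + 768 = 4263
transaction 7: 4263 + 768 = 5031
transaction 8: 5031 + 768 = 5799
transaction 9: 5799 + 768 = 6567
transaction 10: 6567 + 768 = 7335
transaction 11: 7335 + 768 = 8103
transaction 12: 8103 + 768 = 8871
transaction 13: 8871 + 768 = 9639
transaction 14: 9639 + 768 = 10407
transaction 15: 10407 + 768 = 11175
transaction 16: 11175 + 768 = 11943
transaction 17: 11943 + 768 = 12711
transaction 18: 12711 + 768 = 13479
transaction 19: 13479 + 768 = 14247
transaction 20: 14247 + 768 = 15015
transaction 21: 15015 + 768 = 15783
transaction 22: 15783 + 768 = 16551
transaction 23: 16551 + 768 = 17319
transaction 24: 17319 + 768 = 18087
transaction 25: 18087 + 768 = 18855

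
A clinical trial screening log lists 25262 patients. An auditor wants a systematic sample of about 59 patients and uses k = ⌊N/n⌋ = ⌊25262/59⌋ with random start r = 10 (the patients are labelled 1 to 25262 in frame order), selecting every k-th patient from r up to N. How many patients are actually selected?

k = ⌊25262/59⌋ = 428
Achieved size = ⌊(25262 − 10)/428⌋ + 1 = ⌊25252/428⌋ + 1 = 59 + 1 = 60
(last selection: 10 + 59×428 = 25262 ≤ 25262; next would be 25690 > 25262)

60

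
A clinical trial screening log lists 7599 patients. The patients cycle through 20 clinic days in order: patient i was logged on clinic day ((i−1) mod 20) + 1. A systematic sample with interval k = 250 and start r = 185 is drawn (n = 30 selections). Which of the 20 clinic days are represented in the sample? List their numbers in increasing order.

5, 15

Consecutive selections differ by k = 250, so their clinic day numbers differ by 250 mod 20 = 10.
gcd(250, 20) = 10, so the sample visits 20/10 = 2 distinct residues mod 20.
Start 185 is clinic day 5; the clinic days hit are 5, 15.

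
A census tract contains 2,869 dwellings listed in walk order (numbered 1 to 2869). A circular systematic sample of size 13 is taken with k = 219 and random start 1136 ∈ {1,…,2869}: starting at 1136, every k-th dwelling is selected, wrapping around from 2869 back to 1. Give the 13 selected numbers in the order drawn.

Selection 1: 1136
Selection 2: 1136 + 219 = 1355
Selection 3: 1355 + 219 = 1574
Selection 4: 1574 + 219 = 1793
Selection 5: 1793 + 219 = 2012
Selection 6: 2012 + 219 = 2231
Selection 7: 2231 + 219 = 2450
Selection 8: 2450 + 219 = 2669
Selection 9: 2669 + 219 = 2888 → 2888 − 2869 = 19
Selection 10: 19 + 219 = 238
Selection 11: 238 + 219 = 457
Selection 12: 457 + 219 = 676
Selection 13: 676 + 219 = 895

1136, 1355, 1574, 1793, 2012, 2231, 2450, 2669, 19, 238, 457, 676, 895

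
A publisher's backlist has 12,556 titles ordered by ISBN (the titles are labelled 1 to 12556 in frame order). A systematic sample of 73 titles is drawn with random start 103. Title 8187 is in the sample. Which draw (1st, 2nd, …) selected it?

48

k = 12556/73 = 172
position = (8187 − 103)/172 + 1 = 8084/172 + 1 = 47 + 1 = 48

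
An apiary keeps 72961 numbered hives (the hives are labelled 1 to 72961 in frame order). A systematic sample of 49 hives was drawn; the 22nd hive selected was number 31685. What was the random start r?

k = 72961/49 = 1489
r = 31685 − (22−1)×1489 = 31685 − 31269 = 416

416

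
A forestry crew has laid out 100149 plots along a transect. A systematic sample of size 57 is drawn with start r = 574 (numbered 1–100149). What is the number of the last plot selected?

k = 100149/57 = 1757
57th selection = r + (57−1)·k = 574 + 56×1757 = 574 + 98392 = 98966

98966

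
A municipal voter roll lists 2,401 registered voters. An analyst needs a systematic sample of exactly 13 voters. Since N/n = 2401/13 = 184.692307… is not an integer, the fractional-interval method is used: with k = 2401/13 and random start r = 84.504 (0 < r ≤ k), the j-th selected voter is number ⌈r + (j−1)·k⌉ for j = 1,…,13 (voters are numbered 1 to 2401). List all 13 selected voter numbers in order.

85, 270, 454, 639, 824, 1008, 1193, 1378, 1563, 1747, 1932, 2117, 2301

j=1: r + 0k = 84.504 → ⌈·⌉ = 85
j=2: r + 1k = 269.196307… → ⌈·⌉ = 270
j=3: r + 2k = 453.888615… → ⌈·⌉ = 454
j=4: r + 3k = 638.580923… → ⌈·⌉ = 639
j=5: r + 4k = 823.273230… → ⌈·⌉ = 824
j=6: r + 5k = 1007.965538… → ⌈·⌉ = 1008
j=7: r + 6k = 1192.657846… → ⌈·⌉ = 1193
j=8: r + 7k = 1377.350153… → ⌈·⌉ = 1378
j=9: r + 8k = 1562.042461… → ⌈·⌉ = 1563
j=10: r + 9k = 1746.734769… → ⌈·⌉ = 1747
j=11: r + 10k = 1931.427076… → ⌈·⌉ = 1932
j=12: r + 11k = 2116.119384… → ⌈·⌉ = 2117
j=13: r + 12k = 2300.811692… → ⌈·⌉ = 2301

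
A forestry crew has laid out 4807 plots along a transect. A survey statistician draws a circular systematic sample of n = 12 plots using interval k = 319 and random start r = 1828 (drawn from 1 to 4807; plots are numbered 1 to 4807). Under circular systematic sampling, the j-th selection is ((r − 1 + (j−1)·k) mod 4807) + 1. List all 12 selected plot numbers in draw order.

1828, 2147, 2466, 2785, 3104, 3423, 3742, 4061, 4380, 4699, 211, 530

Selection 1: 1828
Selection 2: 1828 + 319 = 2147
Selection 3: 2147 + 319 = 2466
Selection 4: 2466 + 319 = 2785
Selection 5: 2785 + 319 = 3104
Selection 6: 3104 + 319 = 3423
Selection 7: 3423 + 319 = 3742
Selection 8: 3742 + 319 = 4061
Selection 9: 4061 + 319 = 4380
Selection 10: 4380 + 319 = 4699
Selection 11: 4699 + 319 = 5018 → 5018 − 4807 = 211
Selection 12: 211 + 319 = 530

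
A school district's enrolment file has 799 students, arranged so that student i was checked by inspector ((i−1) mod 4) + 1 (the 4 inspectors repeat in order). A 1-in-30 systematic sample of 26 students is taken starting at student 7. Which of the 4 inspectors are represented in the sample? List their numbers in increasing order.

Consecutive selections differ by k = 30, so their inspector numbers differ by 30 mod 4 = 2.
gcd(30, 4) = 2, so the sample visits 4/2 = 2 distinct residues mod 4.
Start 7 is inspector 3; the inspectors hit are 1, 3.

1, 3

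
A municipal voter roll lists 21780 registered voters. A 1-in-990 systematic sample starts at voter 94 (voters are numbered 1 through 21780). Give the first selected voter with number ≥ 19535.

k = 990
Steps past start: ⌈(19535 − 94)/990⌉ = ⌈19441/990⌉ = 20
Selected voter: 94 + 20×990 = 19894

19894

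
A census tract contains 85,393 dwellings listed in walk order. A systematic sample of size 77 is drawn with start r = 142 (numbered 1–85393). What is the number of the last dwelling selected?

k = 85393/77 = 1109
77th selection = r + (77−1)·k = 142 + 76×1109 = 142 + 84284 = 84426

84426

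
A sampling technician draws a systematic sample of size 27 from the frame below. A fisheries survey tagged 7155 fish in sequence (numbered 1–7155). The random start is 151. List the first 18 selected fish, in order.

k = N/n = 7155/27 = 265
fish 1: 151
fish 2: 151 + 265 = 416
fish 3: 416 + 265 = 681
fish 4: 681 + 265 = 946
fish 5: 946 + 265 = 1211
fish 6: 1211 + 265 = 1476
fish 7: 1476 + 265 = 1741
fish 8: 1741 + 265 = 2006
fish 9: 2006 + 265 = 2271
fish 10: 2271 + 265 = 2536
fish 11: 2536 + 265 = 2801
fish 12: 2801 + 265 = 3066
fish 13: 3066 + 265 = 3331
fish 14: 3331 + 265 = 3596
fish 15: 3596 + 265 = 3861
fish 16: 3861 + 265 = 4126
fish 17: 4126 + 265 = 4391
fish 18: 4391 + 265 = 4656

151, 416, 681, 946, 1211, 1476, 1741, 2006, 2271, 2536, 2801, 3066, 3331, 3596, 3861, 4126, 4391, 4656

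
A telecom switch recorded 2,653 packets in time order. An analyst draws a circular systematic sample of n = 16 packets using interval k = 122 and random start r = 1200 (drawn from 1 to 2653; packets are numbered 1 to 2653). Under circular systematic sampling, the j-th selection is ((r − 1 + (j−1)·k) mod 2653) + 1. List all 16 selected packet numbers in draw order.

1200, 1322, 1444, 1566, 1688, 1810, 1932, 2054, 2176, 2298, 2420, 2542, 11, 133, 255, 377

Selection 1: 1200
Selection 2: 1200 + 122 = 1322
Selection 3: 1322 + 122 = 1444
Selection 4: 1444 + 122 = 1566
Selection 5: 1566 + 122 = 1688
Selection 6: 1688 + 122 = 1810
Selection 7: 1810 + 122 = 1932
Selection 8: 1932 + 122 = 2054
Selection 9: 2054 + 122 = 2176
Selection 10: 2176 + 122 = 2298
Selection 11: 2298 + 122 = 2420
Selection 12: 2420 + 122 = 2542
Selection 13: 2542 + 122 = 2664 → 2664 − 2653 = 11
Selection 14: 11 + 122 = 133
Selection 15: 133 + 122 = 255
Selection 16: 255 + 122 = 377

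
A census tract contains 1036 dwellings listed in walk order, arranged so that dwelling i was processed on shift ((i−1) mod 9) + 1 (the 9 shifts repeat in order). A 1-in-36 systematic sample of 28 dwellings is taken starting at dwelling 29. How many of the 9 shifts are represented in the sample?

Consecutive selections differ by k = 36, so their shift numbers differ by 36 mod 9 = 0.
gcd(36, 9) = 9, so the sample visits 9/9 = 1 distinct residues mod 9.
Start 29 is shift 2; the shifts hit are 2.

1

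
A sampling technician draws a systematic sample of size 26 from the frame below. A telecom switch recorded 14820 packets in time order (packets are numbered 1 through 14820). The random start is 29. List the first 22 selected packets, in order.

k = N/n = 14820/26 = 570
packet 1: 29
packet 2: 29 + 570 = 599
packet 3: 599 + 570 = 1169
packet 4: 1169 + 570 = 1739
packet 5: 1739 + 570 = 2309
packet 6: 2309 + 570 = 2879
packet 7: 2879 + 570 = 3449
packet 8: 3449 + 570 = 4019
packet 9: 4019 + 570 = 4589
packet 10: 4589 + 570 = 5159
packet 11: 5159 + 570 = 5729
packet 12: 5729 + 570 = 6299
packet 13: 6299 + 570 = 6869
packet 14: 6869 + 570 = 7439
packet 15: 7439 + 570 = 8009
packet 16: 8009 + 570 = 8579
packet 17: 8579 + 570 = 9149
packet 18: 9149 + 570 = 9719
packet 19: 9719 + 570 = 10289
packet 20: 10289 + 570 = 10859
packet 21: 10859 + 570 = 11429
packet 22: 11429 + 570 = 11999

29, 599, 1169, 1739, 2309, 2879, 3449, 4019, 4589, 5159, 5729, 6299, 6869, 7439, 8009, 8579, 9149, 9719, 10289, 10859, 11429, 11999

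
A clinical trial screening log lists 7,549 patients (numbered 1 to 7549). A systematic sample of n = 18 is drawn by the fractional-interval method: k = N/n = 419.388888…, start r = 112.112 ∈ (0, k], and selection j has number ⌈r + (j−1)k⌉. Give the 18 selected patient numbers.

j=1: r + 0k = 112.112 → ⌈·⌉ = 113
j=2: r + 1k = 531.500888… → ⌈·⌉ = 532
j=3: r + 2k = 950.889777… → ⌈·⌉ = 951
j=4: r + 3k = 1370.278666… → ⌈·⌉ = 1371
j=5: r + 4k = 1789.667555… → ⌈·⌉ = 1790
j=6: r + 5k = 2209.056444… → ⌈·⌉ = 2210
j=7: r + 6k = 2628.445333… → ⌈·⌉ = 2629
j=8: r + 7k = 3047.834222… → ⌈·⌉ = 3048
j=9: r + 8k = 3467.223111… → ⌈·⌉ = 3468
j=10: r + 9k = 3886.612 → ⌈·⌉ = 3887
j=11: r + 10k = 4306.000888… → ⌈·⌉ = 4307
j=12: r + 11k = 4725.389777… → ⌈·⌉ = 4726
j=13: r + 12k = 5144.778666… → ⌈·⌉ = 5145
j=14: r + 13k = 5564.167555… → ⌈·⌉ = 5565
j=15: r + 14k = 5983.556444… → ⌈·⌉ = 5984
j=16: r + 15k = 6402.945333… → ⌈·⌉ = 6403
j=17: r + 16k = 6822.334222… → ⌈·⌉ = 6823
j=18: r + 17k = 7241.723111… → ⌈·⌉ = 7242

113, 532, 951, 1371, 1790, 2210, 2629, 3048, 3468, 3887, 4307, 4726, 5145, 5565, 5984, 6403, 6823, 7242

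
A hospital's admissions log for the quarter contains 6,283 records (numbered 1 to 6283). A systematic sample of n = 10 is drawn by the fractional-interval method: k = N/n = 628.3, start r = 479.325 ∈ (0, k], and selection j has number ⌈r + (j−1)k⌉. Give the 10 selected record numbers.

480, 1108, 1736, 2365, 2993, 3621, 4250, 4878, 5506, 6135

j=1: r + 0k = 479.325 → ⌈·⌉ = 480
j=2: r + 1k = 1107.625 → ⌈·⌉ = 1108
j=3: r + 2k = 1735.925 → ⌈·⌉ = 1736
j=4: r + 3k = 2364.225 → ⌈·⌉ = 2365
j=5: r + 4k = 2992.525 → ⌈·⌉ = 2993
j=6: r + 5k = 3620.825 → ⌈·⌉ = 3621
j=7: r + 6k = 4249.125 → ⌈·⌉ = 4250
j=8: r + 7k = 4877.425 → ⌈·⌉ = 4878
j=9: r + 8k = 5505.725 → ⌈·⌉ = 5506
j=10: r + 9k = 6134.025 → ⌈·⌉ = 6135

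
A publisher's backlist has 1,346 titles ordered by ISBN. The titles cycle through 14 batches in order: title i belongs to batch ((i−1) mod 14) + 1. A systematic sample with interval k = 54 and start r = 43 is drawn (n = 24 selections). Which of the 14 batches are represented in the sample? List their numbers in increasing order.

1, 3, 5, 7, 9, 11, 13

Consecutive selections differ by k = 54, so their batch numbers differ by 54 mod 14 = 12.
gcd(54, 14) = 2, so the sample visits 14/2 = 7 distinct residues mod 14.
Start 43 is batch 1; the batches hit are 1, 3, 5, 7, 9, 11, 13.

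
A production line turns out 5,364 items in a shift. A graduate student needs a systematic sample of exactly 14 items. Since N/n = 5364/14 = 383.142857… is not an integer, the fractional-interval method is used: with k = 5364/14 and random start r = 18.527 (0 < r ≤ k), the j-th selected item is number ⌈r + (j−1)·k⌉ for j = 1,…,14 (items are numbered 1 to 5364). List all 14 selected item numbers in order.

19, 402, 785, 1168, 1552, 1935, 2318, 2701, 3084, 3467, 3850, 4234, 4617, 5000

j=1: r + 0k = 18.527 → ⌈·⌉ = 19
j=2: r + 1k = 401.669857… → ⌈·⌉ = 402
j=3: r + 2k = 784.812714… → ⌈·⌉ = 785
j=4: r + 3k = 1167.955571… → ⌈·⌉ = 1168
j=5: r + 4k = 1551.098428… → ⌈·⌉ = 1552
j=6: r + 5k = 1934.241285… → ⌈·⌉ = 1935
j=7: r + 6k = 2317.384142… → ⌈·⌉ = 2318
j=8: r + 7k = 2700.527 → ⌈·⌉ = 2701
j=9: r + 8k = 3083.669857… → ⌈·⌉ = 3084
j=10: r + 9k = 3466.812714… → ⌈·⌉ = 3467
j=11: r + 10k = 3849.955571… → ⌈·⌉ = 3850
j=12: r + 11k = 4233.098428… → ⌈·⌉ = 4234
j=13: r + 12k = 4616.241285… → ⌈·⌉ = 4617
j=14: r + 13k = 4999.384142… → ⌈·⌉ = 5000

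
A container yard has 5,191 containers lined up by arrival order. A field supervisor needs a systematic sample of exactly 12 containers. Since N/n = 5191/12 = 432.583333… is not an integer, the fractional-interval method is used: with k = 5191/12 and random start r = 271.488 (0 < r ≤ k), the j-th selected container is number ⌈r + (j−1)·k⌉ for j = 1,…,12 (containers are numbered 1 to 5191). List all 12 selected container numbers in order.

272, 705, 1137, 1570, 2002, 2435, 2867, 3300, 3733, 4165, 4598, 5030

j=1: r + 0k = 271.488 → ⌈·⌉ = 272
j=2: r + 1k = 704.071333… → ⌈·⌉ = 705
j=3: r + 2k = 1136.654666… → ⌈·⌉ = 1137
j=4: r + 3k = 1569.238 → ⌈·⌉ = 1570
j=5: r + 4k = 2001.821333… → ⌈·⌉ = 2002
j=6: r + 5k = 2434.404666… → ⌈·⌉ = 2435
j=7: r + 6k = 2866.988 → ⌈·⌉ = 2867
j=8: r + 7k = 3299.571333… → ⌈·⌉ = 3300
j=9: r + 8k = 3732.154666… → ⌈·⌉ = 3733
j=10: r + 9k = 4164.738 → ⌈·⌉ = 4165
j=11: r + 10k = 4597.321333… → ⌈·⌉ = 4598
j=12: r + 11k = 5029.904666… → ⌈·⌉ = 5030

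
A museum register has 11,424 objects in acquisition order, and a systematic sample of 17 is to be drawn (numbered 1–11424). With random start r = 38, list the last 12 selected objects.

3398, 4070, 4742, 5414, 6086, 6758, 7430, 8102, 8774, 9446, 10118, 10790

k = N/n = 11424/17 = 672
6th selection = 38 + 5×672 = 3398
7th: 3398 + 672 = 4070
8th: 4070 + 672 = 4742
9th: 4742 + 672 = 5414
10th: 5414 + 672 = 6086
11th: 6086 + 672 = 6758
12th: 6758 + 672 = 7430
13th: 7430 + 672 = 8102
14th: 8102 + 672 = 8774
15th: 8774 + 672 = 9446
16th: 9446 + 672 = 10118
17th: 10118 + 672 = 10790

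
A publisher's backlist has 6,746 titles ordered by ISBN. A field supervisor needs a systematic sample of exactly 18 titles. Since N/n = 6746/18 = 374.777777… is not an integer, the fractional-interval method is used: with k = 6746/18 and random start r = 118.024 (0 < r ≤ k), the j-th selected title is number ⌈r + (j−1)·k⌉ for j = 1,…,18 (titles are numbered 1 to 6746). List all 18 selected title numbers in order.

119, 493, 868, 1243, 1618, 1992, 2367, 2742, 3117, 3492, 3866, 4241, 4616, 4991, 5365, 5740, 6115, 6490

j=1: r + 0k = 118.024 → ⌈·⌉ = 119
j=2: r + 1k = 492.801777… → ⌈·⌉ = 493
j=3: r + 2k = 867.579555… → ⌈·⌉ = 868
j=4: r + 3k = 1242.357333… → ⌈·⌉ = 1243
j=5: r + 4k = 1617.135111… → ⌈·⌉ = 1618
j=6: r + 5k = 1991.912888… → ⌈·⌉ = 1992
j=7: r + 6k = 2366.690666… → ⌈·⌉ = 2367
j=8: r + 7k = 2741.468444… → ⌈·⌉ = 2742
j=9: r + 8k = 3116.246222… → ⌈·⌉ = 3117
j=10: r + 9k = 3491.024 → ⌈·⌉ = 3492
j=11: r + 10k = 3865.801777… → ⌈·⌉ = 3866
j=12: r + 11k = 4240.579555… → ⌈·⌉ = 4241
j=13: r + 12k = 4615.357333… → ⌈·⌉ = 4616
j=14: r + 13k = 4990.135111… → ⌈·⌉ = 4991
j=15: r + 14k = 5364.912888… → ⌈·⌉ = 5365
j=16: r + 15k = 5739.690666… → ⌈·⌉ = 5740
j=17: r + 16k = 6114.468444… → ⌈·⌉ = 6115
j=18: r + 17k = 6489.246222… → ⌈·⌉ = 6490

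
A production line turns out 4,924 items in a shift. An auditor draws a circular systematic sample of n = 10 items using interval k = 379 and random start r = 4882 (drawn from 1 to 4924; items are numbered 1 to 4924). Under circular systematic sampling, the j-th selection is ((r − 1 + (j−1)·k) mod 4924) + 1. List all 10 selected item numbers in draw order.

4882, 337, 716, 1095, 1474, 1853, 2232, 2611, 2990, 3369

Selection 1: 4882
Selection 2: 4882 + 379 = 5261 → 5261 − 4924 = 337
Selection 3: 337 + 379 = 716
Selection 4: 716 + 379 = 1095
Selection 5: 1095 + 379 = 1474
Selection 6: 1474 + 379 = 1853
Selection 7: 1853 + 379 = 2232
Selection 8: 2232 + 379 = 2611
Selection 9: 2611 + 379 = 2990
Selection 10: 2990 + 379 = 3369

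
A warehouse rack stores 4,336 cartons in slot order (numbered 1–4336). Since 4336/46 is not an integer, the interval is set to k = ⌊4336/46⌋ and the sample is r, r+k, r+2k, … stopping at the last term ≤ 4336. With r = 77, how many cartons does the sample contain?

k = ⌊4336/46⌋ = 94
Achieved size = ⌊(4336 − 77)/94⌋ + 1 = ⌊4259/94⌋ + 1 = 45 + 1 = 46
(last selection: 77 + 45×94 = 4307 ≤ 4336; next would be 4401 > 4336)

46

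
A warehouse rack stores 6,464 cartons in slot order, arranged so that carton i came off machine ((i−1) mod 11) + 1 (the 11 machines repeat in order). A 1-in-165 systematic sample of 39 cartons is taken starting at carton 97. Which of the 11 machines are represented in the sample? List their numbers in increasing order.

9

Consecutive selections differ by k = 165, so their machine numbers differ by 165 mod 11 = 0.
gcd(165, 11) = 11, so the sample visits 11/11 = 1 distinct residues mod 11.
Start 97 is machine 9; the machines hit are 9.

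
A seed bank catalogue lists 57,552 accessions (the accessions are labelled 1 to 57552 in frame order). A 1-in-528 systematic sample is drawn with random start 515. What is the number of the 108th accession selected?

k = 528
108th selection = r + (108−1)·k = 515 + 107×528 = 515 + 56496 = 57011

57011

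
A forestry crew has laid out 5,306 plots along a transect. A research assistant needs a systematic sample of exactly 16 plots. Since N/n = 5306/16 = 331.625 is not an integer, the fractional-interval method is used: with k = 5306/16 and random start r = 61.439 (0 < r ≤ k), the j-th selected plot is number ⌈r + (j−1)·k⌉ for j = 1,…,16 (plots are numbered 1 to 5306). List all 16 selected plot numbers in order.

62, 394, 725, 1057, 1388, 1720, 2052, 2383, 2715, 3047, 3378, 3710, 4041, 4373, 4705, 5036

j=1: r + 0k = 61.439 → ⌈·⌉ = 62
j=2: r + 1k = 393.064 → ⌈·⌉ = 394
j=3: r + 2k = 724.689 → ⌈·⌉ = 725
j=4: r + 3k = 1056.314 → ⌈·⌉ = 1057
j=5: r + 4k = 1387.939 → ⌈·⌉ = 1388
j=6: r + 5k = 1719.564 → ⌈·⌉ = 1720
j=7: r + 6k = 2051.189 → ⌈·⌉ = 2052
j=8: r + 7k = 2382.814 → ⌈·⌉ = 2383
j=9: r + 8k = 2714.439 → ⌈·⌉ = 2715
j=10: r + 9k = 3046.064 → ⌈·⌉ = 3047
j=11: r + 10k = 3377.689 → ⌈·⌉ = 3378
j=12: r + 11k = 3709.314 → ⌈·⌉ = 3710
j=13: r + 12k = 4040.939 → ⌈·⌉ = 4041
j=14: r + 13k = 4372.564 → ⌈·⌉ = 4373
j=15: r + 14k = 4704.189 → ⌈·⌉ = 4705
j=16: r + 15k = 5035.814 → ⌈·⌉ = 5036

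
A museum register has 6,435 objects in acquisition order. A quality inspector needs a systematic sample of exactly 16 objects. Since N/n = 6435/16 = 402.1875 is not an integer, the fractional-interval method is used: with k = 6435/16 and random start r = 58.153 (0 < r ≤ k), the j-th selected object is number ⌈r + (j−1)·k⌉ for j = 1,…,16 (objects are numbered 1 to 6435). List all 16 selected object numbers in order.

j=1: r + 0k = 58.153 → ⌈·⌉ = 59
j=2: r + 1k = 460.3405 → ⌈·⌉ = 461
j=3: r + 2k = 862.528 → ⌈·⌉ = 863
j=4: r + 3k = 1264.7155 → ⌈·⌉ = 1265
j=5: r + 4k = 1666.903 → ⌈·⌉ = 1667
j=6: r + 5k = 2069.0905 → ⌈·⌉ = 2070
j=7: r + 6k = 2471.278 → ⌈·⌉ = 2472
j=8: r + 7k = 2873.4655 → ⌈·⌉ = 2874
j=9: r + 8k = 3275.653 → ⌈·⌉ = 3276
j=10: r + 9k = 3677.8405 → ⌈·⌉ = 3678
j=11: r + 10k = 4080.028 → ⌈·⌉ = 4081
j=12: r + 11k = 4482.2155 → ⌈·⌉ = 4483
j=13: r + 12k = 4884.403 → ⌈·⌉ = 4885
j=14: r + 13k = 5286.5905 → ⌈·⌉ = 5287
j=15: r + 14k = 5688.778 → ⌈·⌉ = 5689
j=16: r + 15k = 6090.9655 → ⌈·⌉ = 6091

59, 461, 863, 1265, 1667, 2070, 2472, 2874, 3276, 3678, 4081, 4483, 4885, 5287, 5689, 6091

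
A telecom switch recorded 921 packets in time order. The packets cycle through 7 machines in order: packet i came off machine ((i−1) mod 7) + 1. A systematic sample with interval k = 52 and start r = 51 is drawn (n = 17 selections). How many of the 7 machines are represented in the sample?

7

Consecutive selections differ by k = 52, so their machine numbers differ by 52 mod 7 = 3.
gcd(52, 7) = 1, so the sample visits 7/1 = 7 distinct residues mod 7.
Start 51 is machine 2; the machines hit are 1, 2, 3, 4, 5, 6, 7.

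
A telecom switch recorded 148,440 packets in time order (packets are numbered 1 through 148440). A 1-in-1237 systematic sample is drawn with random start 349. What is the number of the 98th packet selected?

k = 1237
98th selection = r + (98−1)·k = 349 + 97×1237 = 349 + 119989 = 120338

120338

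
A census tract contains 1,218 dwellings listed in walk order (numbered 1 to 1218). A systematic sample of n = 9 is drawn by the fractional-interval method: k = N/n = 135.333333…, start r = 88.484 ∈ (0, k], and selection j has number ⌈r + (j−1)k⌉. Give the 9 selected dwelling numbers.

89, 224, 360, 495, 630, 766, 901, 1036, 1172

j=1: r + 0k = 88.484 → ⌈·⌉ = 89
j=2: r + 1k = 223.817333… → ⌈·⌉ = 224
j=3: r + 2k = 359.150666… → ⌈·⌉ = 360
j=4: r + 3k = 494.484 → ⌈·⌉ = 495
j=5: r + 4k = 629.817333… → ⌈·⌉ = 630
j=6: r + 5k = 765.150666… → ⌈·⌉ = 766
j=7: r + 6k = 900.484 → ⌈·⌉ = 901
j=8: r + 7k = 1035.817333… → ⌈·⌉ = 1036
j=9: r + 8k = 1171.150666… → ⌈·⌉ = 1172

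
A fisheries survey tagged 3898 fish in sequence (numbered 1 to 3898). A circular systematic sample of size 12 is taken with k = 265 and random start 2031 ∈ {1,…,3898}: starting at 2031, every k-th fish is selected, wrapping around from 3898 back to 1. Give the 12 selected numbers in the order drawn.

2031, 2296, 2561, 2826, 3091, 3356, 3621, 3886, 253, 518, 783, 1048

Selection 1: 2031
Selection 2: 2031 + 265 = 2296
Selection 3: 2296 + 265 = 2561
Selection 4: 2561 + 265 = 2826
Selection 5: 2826 + 265 = 3091
Selection 6: 3091 + 265 = 3356
Selection 7: 3356 + 265 = 3621
Selection 8: 3621 + 265 = 3886
Selection 9: 3886 + 265 = 4151 → 4151 − 3898 = 253
Selection 10: 253 + 265 = 518
Selection 11: 518 + 265 = 783
Selection 12: 783 + 265 = 1048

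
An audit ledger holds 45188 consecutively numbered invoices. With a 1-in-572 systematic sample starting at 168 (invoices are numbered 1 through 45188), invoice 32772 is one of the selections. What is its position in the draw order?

k = 572
position = (32772 − 168)/572 + 1 = 32604/572 + 1 = 57 + 1 = 58

58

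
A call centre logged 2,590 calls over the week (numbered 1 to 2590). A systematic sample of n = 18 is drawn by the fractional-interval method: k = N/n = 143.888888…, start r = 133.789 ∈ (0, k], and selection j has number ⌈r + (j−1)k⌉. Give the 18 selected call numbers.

j=1: r + 0k = 133.789 → ⌈·⌉ = 134
j=2: r + 1k = 277.677888… → ⌈·⌉ = 278
j=3: r + 2k = 421.566777… → ⌈·⌉ = 422
j=4: r + 3k = 565.455666… → ⌈·⌉ = 566
j=5: r + 4k = 709.344555… → ⌈·⌉ = 710
j=6: r + 5k = 853.233444… → ⌈·⌉ = 854
j=7: r + 6k = 997.122333… → ⌈·⌉ = 998
j=8: r + 7k = 1141.011222… → ⌈·⌉ = 1142
j=9: r + 8k = 1284.900111… → ⌈·⌉ = 1285
j=10: r + 9k = 1428.789 → ⌈·⌉ = 1429
j=11: r + 10k = 1572.677888… → ⌈·⌉ = 1573
j=12: r + 11k = 1716.566777… → ⌈·⌉ = 1717
j=13: r + 12k = 1860.455666… → ⌈·⌉ = 1861
j=14: r + 13k = 2004.344555… → ⌈·⌉ = 2005
j=15: r + 14k = 2148.233444… → ⌈·⌉ = 2149
j=16: r + 15k = 2292.122333… → ⌈·⌉ = 2293
j=17: r + 16k = 2436.011222… → ⌈·⌉ = 2437
j=18: r + 17k = 2579.900111… → ⌈·⌉ = 2580

134, 278, 422, 566, 710, 854, 998, 1142, 1285, 1429, 1573, 1717, 1861, 2005, 2149, 2293, 2437, 2580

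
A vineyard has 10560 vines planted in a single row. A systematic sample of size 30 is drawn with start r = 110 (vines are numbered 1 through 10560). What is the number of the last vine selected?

10318

k = 10560/30 = 352
30th selection = r + (30−1)·k = 110 + 29×352 = 110 + 10208 = 10318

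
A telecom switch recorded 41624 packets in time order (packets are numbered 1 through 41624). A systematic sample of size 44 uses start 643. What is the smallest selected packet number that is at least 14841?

k = 41624/44 = 946
Steps past start: ⌈(14841 − 643)/946⌉ = ⌈14198/946⌉ = 16
Selected packet: 643 + 16×946 = 15779

15779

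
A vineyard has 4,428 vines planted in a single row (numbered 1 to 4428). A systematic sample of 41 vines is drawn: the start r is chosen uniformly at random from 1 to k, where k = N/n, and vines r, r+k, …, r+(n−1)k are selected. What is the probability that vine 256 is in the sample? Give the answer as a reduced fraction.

1/108

k = 4428/41 = 108.
Vine 256 is selected iff r ≡ 256 (mod 108); exactly one such r in {1,…,108}.
Inclusion probability = 1/108.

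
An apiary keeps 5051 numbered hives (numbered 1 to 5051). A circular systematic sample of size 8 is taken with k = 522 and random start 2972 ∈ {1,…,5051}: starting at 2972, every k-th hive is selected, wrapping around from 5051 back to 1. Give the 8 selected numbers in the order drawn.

Selection 1: 2972
Selection 2: 2972 + 522 = 3494
Selection 3: 3494 + 522 = 4016
Selection 4: 4016 + 522 = 4538
Selection 5: 4538 + 522 = 5060 → 5060 − 5051 = 9
Selection 6: 9 + 522 = 531
Selection 7: 531 + 522 = 1053
Selection 8: 1053 + 522 = 1575

2972, 3494, 4016, 4538, 9, 531, 1053, 1575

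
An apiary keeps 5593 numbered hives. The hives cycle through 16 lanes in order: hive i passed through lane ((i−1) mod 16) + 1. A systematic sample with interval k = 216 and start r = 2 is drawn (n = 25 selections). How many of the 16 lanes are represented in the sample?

2

Consecutive selections differ by k = 216, so their lane numbers differ by 216 mod 16 = 8.
gcd(216, 16) = 8, so the sample visits 16/8 = 2 distinct residues mod 16.
Start 2 is lane 2; the lanes hit are 2, 10.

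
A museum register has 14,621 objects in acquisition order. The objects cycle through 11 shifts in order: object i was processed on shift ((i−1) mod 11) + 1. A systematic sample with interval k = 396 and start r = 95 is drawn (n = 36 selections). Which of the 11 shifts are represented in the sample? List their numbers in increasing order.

Consecutive selections differ by k = 396, so their shift numbers differ by 396 mod 11 = 0.
gcd(396, 11) = 11, so the sample visits 11/11 = 1 distinct residues mod 11.
Start 95 is shift 7; the shifts hit are 7.

7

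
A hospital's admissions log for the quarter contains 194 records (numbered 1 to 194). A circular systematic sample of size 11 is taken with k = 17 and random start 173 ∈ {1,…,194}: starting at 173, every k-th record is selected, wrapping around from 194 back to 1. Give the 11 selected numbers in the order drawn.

Selection 1: 173
Selection 2: 173 + 17 = 190
Selection 3: 190 + 17 = 207 → 207 − 194 = 13
Selection 4: 13 + 17 = 30
Selection 5: 30 + 17 = 47
Selection 6: 47 + 17 = 64
Selection 7: 64 + 17 = 81
Selection 8: 81 + 17 = 98
Selection 9: 98 + 17 = 115
Selection 10: 115 + 17 = 132
Selection 11: 132 + 17 = 149

173, 190, 13, 30, 47, 64, 81, 98, 115, 132, 149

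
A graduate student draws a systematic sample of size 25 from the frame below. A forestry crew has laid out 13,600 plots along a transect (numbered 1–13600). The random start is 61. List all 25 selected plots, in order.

k = N/n = 13600/25 = 544
plot 1: 61
plot 2: 61 + 544 = 605
plot 3: 605 + 544 = 1149
plot 4: 1149 + 544 = 1693
plot 5: 1693 + 544 = 2237
plot 6: 2237 + 544 = 2781
plot 7: 2781 + 544 = 3325
plot 8: 3325 + 544 = 3869
plot 9: 3869 + 544 = 4413
plot 10: 4413 + 544 = 4957
plot 11: 4957 + 544 = 5501
plot 12: 5501 + 544 = 6045
plot 13: 6045 + 544 = 6589
plot 14: 6589 + 544 = 7133
plot 15: 7133 + 544 = 7677
plot 16: 7677 + 544 = 8221
plot 17: 8221 + 544 = 8765
plot 18: 8765 + 544 = 9309
plot 19: 9309 + 544 = 9853
plot 20: 9853 + 544 = 10397
plot 21: 10397 + 544 = 10941
plot 22: 10941 + 544 = 11485
plot 23: 11485 + 544 = 12029
plot 24: 12029 + 544 = 12573
plot 25: 12573 + 544 = 13117

61, 605, 1149, 1693, 2237, 2781, 3325, 3869, 4413, 4957, 5501, 6045, 6589, 7133, 7677, 8221, 8765, 9309, 9853, 10397, 10941, 11485, 12029, 12573, 13117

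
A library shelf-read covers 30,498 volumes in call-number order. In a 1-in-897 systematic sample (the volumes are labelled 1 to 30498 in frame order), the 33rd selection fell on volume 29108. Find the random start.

404

k = 897
r = 29108 − (33−1)×897 = 29108 − 28704 = 404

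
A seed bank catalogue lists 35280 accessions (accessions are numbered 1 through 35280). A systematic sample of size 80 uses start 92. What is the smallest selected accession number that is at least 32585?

32726

k = 35280/80 = 441
Steps past start: ⌈(32585 − 92)/441⌉ = ⌈32493/441⌉ = 74
Selected accession: 92 + 74×441 = 32726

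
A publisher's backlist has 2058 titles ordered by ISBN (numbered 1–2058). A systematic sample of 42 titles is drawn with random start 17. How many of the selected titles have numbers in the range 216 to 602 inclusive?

k = 2058/42 = 49
First selection ≥ 216: 17 + ⌈(216−17)/49⌉·49 = 17 + 5×49 = 262
Last selection ≤ 602: 17 + ⌊(602−17)/49⌋·49 = 17 + 11×49 = 556
Count = 11 − 5 + 1 = 7

7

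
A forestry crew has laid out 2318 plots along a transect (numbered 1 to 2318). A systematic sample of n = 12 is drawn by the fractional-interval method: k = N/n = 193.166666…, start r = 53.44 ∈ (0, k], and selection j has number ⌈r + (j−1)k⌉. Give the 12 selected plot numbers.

54, 247, 440, 633, 827, 1020, 1213, 1406, 1599, 1792, 1986, 2179

j=1: r + 0k = 53.44 → ⌈·⌉ = 54
j=2: r + 1k = 246.606666… → ⌈·⌉ = 247
j=3: r + 2k = 439.773333… → ⌈·⌉ = 440
j=4: r + 3k = 632.94 → ⌈·⌉ = 633
j=5: r + 4k = 826.106666… → ⌈·⌉ = 827
j=6: r + 5k = 1019.273333… → ⌈·⌉ = 1020
j=7: r + 6k = 1212.44 → ⌈·⌉ = 1213
j=8: r + 7k = 1405.606666… → ⌈·⌉ = 1406
j=9: r + 8k = 1598.773333… → ⌈·⌉ = 1599
j=10: r + 9k = 1791.94 → ⌈·⌉ = 1792
j=11: r + 10k = 1985.106666… → ⌈·⌉ = 1986
j=12: r + 11k = 2178.273333… → ⌈·⌉ = 2179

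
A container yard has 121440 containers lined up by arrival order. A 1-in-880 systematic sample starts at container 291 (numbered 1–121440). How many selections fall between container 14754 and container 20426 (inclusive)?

k = 880
First selection ≥ 14754: 291 + ⌈(14754−291)/880⌉·880 = 291 + 17×880 = 15251
Last selection ≤ 20426: 291 + ⌊(20426−291)/880⌋·880 = 291 + 22×880 = 19651
Count = 22 − 17 + 1 = 6

6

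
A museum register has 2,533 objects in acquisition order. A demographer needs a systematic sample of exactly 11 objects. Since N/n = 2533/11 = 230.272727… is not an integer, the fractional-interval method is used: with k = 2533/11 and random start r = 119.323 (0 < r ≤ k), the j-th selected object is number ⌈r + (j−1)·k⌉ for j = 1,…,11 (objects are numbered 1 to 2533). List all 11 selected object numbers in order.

j=1: r + 0k = 119.323 → ⌈·⌉ = 120
j=2: r + 1k = 349.595727… → ⌈·⌉ = 350
j=3: r + 2k = 579.868454… → ⌈·⌉ = 580
j=4: r + 3k = 810.141181… → ⌈·⌉ = 811
j=5: r + 4k = 1040.413909… → ⌈·⌉ = 1041
j=6: r + 5k = 1270.686636… → ⌈·⌉ = 1271
j=7: r + 6k = 1500.959363… → ⌈·⌉ = 1501
j=8: r + 7k = 1731.232090… → ⌈·⌉ = 1732
j=9: r + 8k = 1961.504818… → ⌈·⌉ = 1962
j=10: r + 9k = 2191.777545… → ⌈·⌉ = 2192
j=11: r + 10k = 2422.050272… → ⌈·⌉ = 2423

120, 350, 580, 811, 1041, 1271, 1501, 1732, 1962, 2192, 2423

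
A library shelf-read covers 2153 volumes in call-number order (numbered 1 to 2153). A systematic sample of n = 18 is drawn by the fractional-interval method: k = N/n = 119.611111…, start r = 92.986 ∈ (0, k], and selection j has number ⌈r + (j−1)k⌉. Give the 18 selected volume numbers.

j=1: r + 0k = 92.986 → ⌈·⌉ = 93
j=2: r + 1k = 212.597111… → ⌈·⌉ = 213
j=3: r + 2k = 332.208222… → ⌈·⌉ = 333
j=4: r + 3k = 451.819333… → ⌈·⌉ = 452
j=5: r + 4k = 571.430444… → ⌈·⌉ = 572
j=6: r + 5k = 691.041555… → ⌈·⌉ = 692
j=7: r + 6k = 810.652666… → ⌈·⌉ = 811
j=8: r + 7k = 930.263777… → ⌈·⌉ = 931
j=9: r + 8k = 1049.874888… → ⌈·⌉ = 1050
j=10: r + 9k = 1169.486 → ⌈·⌉ = 1170
j=11: r + 10k = 1289.097111… → ⌈·⌉ = 1290
j=12: r + 11k = 1408.708222… → ⌈·⌉ = 1409
j=13: r + 12k = 1528.319333… → ⌈·⌉ = 1529
j=14: r + 13k = 1647.930444… → ⌈·⌉ = 1648
j=15: r + 14k = 1767.541555… → ⌈·⌉ = 1768
j=16: r + 15k = 1887.152666… → ⌈·⌉ = 1888
j=17: r + 16k = 2006.763777… → ⌈·⌉ = 2007
j=18: r + 17k = 2126.374888… → ⌈·⌉ = 2127

93, 213, 333, 452, 572, 692, 811, 931, 1050, 1170, 1290, 1409, 1529, 1648, 1768, 1888, 2007, 2127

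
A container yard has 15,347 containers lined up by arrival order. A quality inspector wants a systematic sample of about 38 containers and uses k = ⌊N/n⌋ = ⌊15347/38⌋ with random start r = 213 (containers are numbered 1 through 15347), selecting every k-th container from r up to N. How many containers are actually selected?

k = ⌊15347/38⌋ = 403
Achieved size = ⌊(15347 − 213)/403⌋ + 1 = ⌊15134/403⌋ + 1 = 37 + 1 = 38
(last selection: 213 + 37×403 = 15124 ≤ 15347; next would be 15527 > 15347)

38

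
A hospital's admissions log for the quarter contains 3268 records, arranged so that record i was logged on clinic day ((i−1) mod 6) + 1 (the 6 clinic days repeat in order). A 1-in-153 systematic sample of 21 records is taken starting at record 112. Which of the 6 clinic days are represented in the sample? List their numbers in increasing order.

Consecutive selections differ by k = 153, so their clinic day numbers differ by 153 mod 6 = 3.
gcd(153, 6) = 3, so the sample visits 6/3 = 2 distinct residues mod 6.
Start 112 is clinic day 4; the clinic days hit are 1, 4.

1, 4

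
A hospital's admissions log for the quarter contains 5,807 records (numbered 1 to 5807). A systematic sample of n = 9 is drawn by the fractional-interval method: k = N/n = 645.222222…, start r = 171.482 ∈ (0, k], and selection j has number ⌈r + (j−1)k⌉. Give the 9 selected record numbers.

j=1: r + 0k = 171.482 → ⌈·⌉ = 172
j=2: r + 1k = 816.704222… → ⌈·⌉ = 817
j=3: r + 2k = 1461.926444… → ⌈·⌉ = 1462
j=4: r + 3k = 2107.148666… → ⌈·⌉ = 2108
j=5: r + 4k = 2752.370888… → ⌈·⌉ = 2753
j=6: r + 5k = 3397.593111… → ⌈·⌉ = 3398
j=7: r + 6k = 4042.815333… → ⌈·⌉ = 4043
j=8: r + 7k = 4688.037555… → ⌈·⌉ = 4689
j=9: r + 8k = 5333.259777… → ⌈·⌉ = 5334

172, 817, 1462, 2108, 2753, 3398, 4043, 4689, 5334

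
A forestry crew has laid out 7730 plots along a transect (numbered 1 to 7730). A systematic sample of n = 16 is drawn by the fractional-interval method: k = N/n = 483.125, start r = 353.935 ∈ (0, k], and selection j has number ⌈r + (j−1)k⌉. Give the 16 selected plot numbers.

354, 838, 1321, 1804, 2287, 2770, 3253, 3736, 4219, 4703, 5186, 5669, 6152, 6635, 7118, 7601

j=1: r + 0k = 353.935 → ⌈·⌉ = 354
j=2: r + 1k = 837.06 → ⌈·⌉ = 838
j=3: r + 2k = 1320.185 → ⌈·⌉ = 1321
j=4: r + 3k = 1803.31 → ⌈·⌉ = 1804
j=5: r + 4k = 2286.435 → ⌈·⌉ = 2287
j=6: r + 5k = 2769.56 → ⌈·⌉ = 2770
j=7: r + 6k = 3252.685 → ⌈·⌉ = 3253
j=8: r + 7k = 3735.81 → ⌈·⌉ = 3736
j=9: r + 8k = 4218.935 → ⌈·⌉ = 4219
j=10: r + 9k = 4702.06 → ⌈·⌉ = 4703
j=11: r + 10k = 5185.185 → ⌈·⌉ = 5186
j=12: r + 11k = 5668.31 → ⌈·⌉ = 5669
j=13: r + 12k = 6151.435 → ⌈·⌉ = 6152
j=14: r + 13k = 6634.56 → ⌈·⌉ = 6635
j=15: r + 14k = 7117.685 → ⌈·⌉ = 7118
j=16: r + 15k = 7600.81 → ⌈·⌉ = 7601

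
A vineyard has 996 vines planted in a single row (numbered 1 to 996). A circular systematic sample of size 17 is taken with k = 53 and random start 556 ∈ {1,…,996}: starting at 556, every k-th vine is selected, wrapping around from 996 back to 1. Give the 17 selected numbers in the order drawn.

556, 609, 662, 715, 768, 821, 874, 927, 980, 37, 90, 143, 196, 249, 302, 355, 408

Selection 1: 556
Selection 2: 556 + 53 = 609
Selection 3: 609 + 53 = 662
Selection 4: 662 + 53 = 715
Selection 5: 715 + 53 = 768
Selection 6: 768 + 53 = 821
Selection 7: 821 + 53 = 874
Selection 8: 874 + 53 = 927
Selection 9: 927 + 53 = 980
Selection 10: 980 + 53 = 1033 → 1033 − 996 = 37
Selection 11: 37 + 53 = 90
Selection 12: 90 + 53 = 143
Selection 13: 143 + 53 = 196
Selection 14: 196 + 53 = 249
Selection 15: 249 + 53 = 302
Selection 16: 302 + 53 = 355
Selection 17: 355 + 53 = 408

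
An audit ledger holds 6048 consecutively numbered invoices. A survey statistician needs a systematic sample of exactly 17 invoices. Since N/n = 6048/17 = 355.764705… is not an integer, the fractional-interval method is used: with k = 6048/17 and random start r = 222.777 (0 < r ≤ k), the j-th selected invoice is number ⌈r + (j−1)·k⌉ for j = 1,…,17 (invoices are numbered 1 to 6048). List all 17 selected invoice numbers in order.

223, 579, 935, 1291, 1646, 2002, 2358, 2714, 3069, 3425, 3781, 4137, 4492, 4848, 5204, 5560, 5916

j=1: r + 0k = 222.777 → ⌈·⌉ = 223
j=2: r + 1k = 578.541705… → ⌈·⌉ = 579
j=3: r + 2k = 934.306411… → ⌈·⌉ = 935
j=4: r + 3k = 1290.071117… → ⌈·⌉ = 1291
j=5: r + 4k = 1645.835823… → ⌈·⌉ = 1646
j=6: r + 5k = 2001.600529… → ⌈·⌉ = 2002
j=7: r + 6k = 2357.365235… → ⌈·⌉ = 2358
j=8: r + 7k = 2713.129941… → ⌈·⌉ = 2714
j=9: r + 8k = 3068.894647… → ⌈·⌉ = 3069
j=10: r + 9k = 3424.659352… → ⌈·⌉ = 3425
j=11: r + 10k = 3780.424058… → ⌈·⌉ = 3781
j=12: r + 11k = 4136.188764… → ⌈·⌉ = 4137
j=13: r + 12k = 4491.953470… → ⌈·⌉ = 4492
j=14: r + 13k = 4847.718176… → ⌈·⌉ = 4848
j=15: r + 14k = 5203.482882… → ⌈·⌉ = 5204
j=16: r + 15k = 5559.247588… → ⌈·⌉ = 5560
j=17: r + 16k = 5915.012294… → ⌈·⌉ = 5916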